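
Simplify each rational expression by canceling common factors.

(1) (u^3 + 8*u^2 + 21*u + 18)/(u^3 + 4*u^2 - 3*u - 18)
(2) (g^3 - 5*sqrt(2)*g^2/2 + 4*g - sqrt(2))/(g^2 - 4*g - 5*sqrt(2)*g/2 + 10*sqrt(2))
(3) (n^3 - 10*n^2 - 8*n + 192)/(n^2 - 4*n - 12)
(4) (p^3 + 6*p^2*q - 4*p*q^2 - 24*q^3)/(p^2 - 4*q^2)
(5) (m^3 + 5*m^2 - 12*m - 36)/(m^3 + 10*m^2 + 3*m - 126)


(1) = (u + 2)/(u - 2)
(2) = (4*g^3 - 10*sqrt(2)*g^2 + 16*g - 4*sqrt(2))/(4*g^2 + g*(-16 - 10*sqrt(2)) + 40*sqrt(2))
(3) = (n^2 - 4*n - 32)/(n + 2)
(4) = p + 6*q
(5) = (m + 2)/(m + 7)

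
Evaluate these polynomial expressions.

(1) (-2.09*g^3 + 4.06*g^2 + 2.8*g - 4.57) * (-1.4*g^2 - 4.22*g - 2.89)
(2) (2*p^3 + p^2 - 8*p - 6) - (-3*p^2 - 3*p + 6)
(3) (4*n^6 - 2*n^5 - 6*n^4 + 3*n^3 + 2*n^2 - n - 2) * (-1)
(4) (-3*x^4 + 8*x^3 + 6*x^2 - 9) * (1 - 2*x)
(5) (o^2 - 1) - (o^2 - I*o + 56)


(1) = 2.926*g^5 + 3.1358*g^4 - 15.0131*g^3 - 17.1514*g^2 + 11.1934*g + 13.2073
(2) = 2*p^3 + 4*p^2 - 5*p - 12
(3) = -4*n^6 + 2*n^5 + 6*n^4 - 3*n^3 - 2*n^2 + n + 2
(4) = 6*x^5 - 19*x^4 - 4*x^3 + 6*x^2 + 18*x - 9
(5) = I*o - 57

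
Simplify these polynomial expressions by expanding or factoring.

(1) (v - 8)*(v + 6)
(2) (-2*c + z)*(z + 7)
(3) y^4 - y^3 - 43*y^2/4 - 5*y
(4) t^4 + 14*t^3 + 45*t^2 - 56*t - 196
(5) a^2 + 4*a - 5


(1) = v^2 - 2*v - 48
(2) = -2*c*z - 14*c + z^2 + 7*z
(3) = y*(y - 4)*(y + 1/2)*(y + 5/2)
(4) = (t - 2)*(t + 2)*(t + 7)^2
(5) = (a - 1)*(a + 5)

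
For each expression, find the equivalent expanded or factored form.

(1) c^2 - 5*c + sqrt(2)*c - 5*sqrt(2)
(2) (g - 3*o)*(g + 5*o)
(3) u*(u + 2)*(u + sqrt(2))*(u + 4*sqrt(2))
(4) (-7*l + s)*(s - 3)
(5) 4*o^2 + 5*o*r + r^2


(1) = (c - 5)*(c + sqrt(2))
(2) = g^2 + 2*g*o - 15*o^2
(3) = u^4 + 2*u^3 + 5*sqrt(2)*u^3 + 8*u^2 + 10*sqrt(2)*u^2 + 16*u
(4) = -7*l*s + 21*l + s^2 - 3*s
(5) = (o + r)*(4*o + r)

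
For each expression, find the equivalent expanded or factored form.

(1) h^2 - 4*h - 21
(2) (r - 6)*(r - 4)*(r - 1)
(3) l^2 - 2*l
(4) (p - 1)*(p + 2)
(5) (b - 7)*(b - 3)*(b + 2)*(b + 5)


(1) = (h - 7)*(h + 3)
(2) = r^3 - 11*r^2 + 34*r - 24
(3) = l*(l - 2)
(4) = p^2 + p - 2
(5) = b^4 - 3*b^3 - 39*b^2 + 47*b + 210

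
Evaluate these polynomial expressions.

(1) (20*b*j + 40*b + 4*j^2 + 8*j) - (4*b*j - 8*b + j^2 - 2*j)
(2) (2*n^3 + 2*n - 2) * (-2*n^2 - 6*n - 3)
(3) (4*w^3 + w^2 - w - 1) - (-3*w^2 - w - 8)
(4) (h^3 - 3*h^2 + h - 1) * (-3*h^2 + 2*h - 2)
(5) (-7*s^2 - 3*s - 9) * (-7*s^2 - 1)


(1) = 16*b*j + 48*b + 3*j^2 + 10*j
(2) = -4*n^5 - 12*n^4 - 10*n^3 - 8*n^2 + 6*n + 6
(3) = 4*w^3 + 4*w^2 + 7
(4) = -3*h^5 + 11*h^4 - 11*h^3 + 11*h^2 - 4*h + 2
(5) = 49*s^4 + 21*s^3 + 70*s^2 + 3*s + 9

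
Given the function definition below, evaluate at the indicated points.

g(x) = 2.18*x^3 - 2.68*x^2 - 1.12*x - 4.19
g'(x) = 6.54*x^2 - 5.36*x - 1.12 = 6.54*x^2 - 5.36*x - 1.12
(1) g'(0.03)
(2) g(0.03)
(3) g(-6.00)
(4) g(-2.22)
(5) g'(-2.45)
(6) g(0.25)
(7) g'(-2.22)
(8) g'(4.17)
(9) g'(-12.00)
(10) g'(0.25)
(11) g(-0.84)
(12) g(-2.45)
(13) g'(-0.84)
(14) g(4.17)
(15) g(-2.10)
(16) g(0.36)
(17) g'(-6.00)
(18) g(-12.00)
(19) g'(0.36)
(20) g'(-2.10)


(1) = -1.27
(2) = -4.23
(3) = -564.83
(4) = -38.76
(5) = 51.27
(6) = -4.60
(7) = 43.01
(8) = 90.25
(9) = 1004.96
(10) = -2.05
(11) = -6.43
(12) = -49.59
(13) = 8.00
(14) = 102.61
(15) = -33.85
(16) = -4.84
(17) = 266.48
(18) = -4143.71
(19) = -2.20
(20) = 38.98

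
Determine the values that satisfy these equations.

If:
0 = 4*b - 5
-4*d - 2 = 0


Then:
b = 5/4
d = -1/2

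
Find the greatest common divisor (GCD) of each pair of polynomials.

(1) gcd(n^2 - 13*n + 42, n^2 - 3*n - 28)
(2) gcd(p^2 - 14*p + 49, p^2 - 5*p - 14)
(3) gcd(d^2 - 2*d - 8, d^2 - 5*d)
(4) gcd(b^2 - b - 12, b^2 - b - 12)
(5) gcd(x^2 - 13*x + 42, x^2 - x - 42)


(1) = n - 7
(2) = p - 7
(3) = 1
(4) = b^2 - b - 12
(5) = x - 7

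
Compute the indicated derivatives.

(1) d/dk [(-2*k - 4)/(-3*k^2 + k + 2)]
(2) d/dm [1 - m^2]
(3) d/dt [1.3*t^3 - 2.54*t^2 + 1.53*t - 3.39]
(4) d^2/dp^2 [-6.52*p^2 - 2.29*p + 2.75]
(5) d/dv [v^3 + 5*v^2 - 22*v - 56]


(1) = 6*k*(-k - 4)/(9*k^4 - 6*k^3 - 11*k^2 + 4*k + 4)
(2) = -2*m
(3) = 3.9*t^2 - 5.08*t + 1.53
(4) = -13.0400000000000
(5) = 3*v^2 + 10*v - 22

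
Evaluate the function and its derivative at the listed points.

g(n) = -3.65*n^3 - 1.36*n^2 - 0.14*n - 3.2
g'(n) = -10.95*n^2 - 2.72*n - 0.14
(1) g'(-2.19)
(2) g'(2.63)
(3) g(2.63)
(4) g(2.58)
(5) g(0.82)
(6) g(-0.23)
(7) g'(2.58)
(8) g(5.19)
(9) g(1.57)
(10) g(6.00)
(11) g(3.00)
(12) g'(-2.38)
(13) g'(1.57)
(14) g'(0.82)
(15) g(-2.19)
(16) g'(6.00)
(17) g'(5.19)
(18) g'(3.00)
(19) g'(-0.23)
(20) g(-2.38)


(1) = -46.70
(2) = -83.03
(3) = -79.37
(4) = -75.30
(5) = -6.24
(6) = -3.20
(7) = -80.05
(8) = -550.82
(9) = -20.90
(10) = -841.40
(11) = -114.41
(12) = -55.69
(13) = -31.40
(14) = -9.73
(15) = 28.92
(16) = -410.66
(17) = -309.21
(18) = -106.85
(19) = -0.09
(20) = 38.64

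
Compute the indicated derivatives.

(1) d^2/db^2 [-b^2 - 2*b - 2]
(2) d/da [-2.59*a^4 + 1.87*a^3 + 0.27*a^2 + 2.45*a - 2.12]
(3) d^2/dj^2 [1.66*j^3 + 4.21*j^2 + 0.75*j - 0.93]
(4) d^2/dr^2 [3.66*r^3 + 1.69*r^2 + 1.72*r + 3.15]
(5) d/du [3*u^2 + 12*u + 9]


(1) = -2
(2) = -10.36*a^3 + 5.61*a^2 + 0.54*a + 2.45
(3) = 9.96*j + 8.42
(4) = 21.96*r + 3.38
(5) = 6*u + 12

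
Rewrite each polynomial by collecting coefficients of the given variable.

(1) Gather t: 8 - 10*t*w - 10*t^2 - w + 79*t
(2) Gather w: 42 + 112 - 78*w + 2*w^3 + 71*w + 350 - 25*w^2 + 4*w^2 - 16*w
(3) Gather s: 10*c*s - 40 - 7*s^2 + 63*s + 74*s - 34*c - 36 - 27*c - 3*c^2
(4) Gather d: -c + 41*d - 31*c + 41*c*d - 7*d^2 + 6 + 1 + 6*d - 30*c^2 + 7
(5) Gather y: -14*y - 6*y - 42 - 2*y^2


(1) = -10*t^2 + t*(79 - 10*w) - w + 8
(2) = 2*w^3 - 21*w^2 - 23*w + 504
(3) = -3*c^2 - 61*c - 7*s^2 + s*(10*c + 137) - 76
(4) = -30*c^2 - 32*c - 7*d^2 + d*(41*c + 47) + 14
(5) = -2*y^2 - 20*y - 42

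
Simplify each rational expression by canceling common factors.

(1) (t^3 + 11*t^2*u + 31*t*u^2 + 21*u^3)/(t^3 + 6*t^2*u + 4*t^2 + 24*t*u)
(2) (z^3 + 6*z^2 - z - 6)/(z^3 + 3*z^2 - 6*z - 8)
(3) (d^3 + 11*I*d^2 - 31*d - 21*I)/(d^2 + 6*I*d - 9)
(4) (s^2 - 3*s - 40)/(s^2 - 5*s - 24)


(1) = (t^3 + 11*t^2*u + 31*t*u^2 + 21*u^3)/(t^3 + 6*t^2*u + 4*t^2 + 24*t*u)
(2) = (z^2 + 5*z - 6)/(z^2 + 2*z - 8)
(3) = (d^2 + 8*I*d - 7)/(d + 3*I)
(4) = (s + 5)/(s + 3)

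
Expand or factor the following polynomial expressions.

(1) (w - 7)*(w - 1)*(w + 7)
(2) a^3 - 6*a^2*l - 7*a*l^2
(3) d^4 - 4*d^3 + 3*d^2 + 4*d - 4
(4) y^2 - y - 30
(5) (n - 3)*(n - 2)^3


(1) = w^3 - w^2 - 49*w + 49
(2) = a*(a - 7*l)*(a + l)
(3) = (d - 2)^2*(d - 1)*(d + 1)
(4) = (y - 6)*(y + 5)
(5) = n^4 - 9*n^3 + 30*n^2 - 44*n + 24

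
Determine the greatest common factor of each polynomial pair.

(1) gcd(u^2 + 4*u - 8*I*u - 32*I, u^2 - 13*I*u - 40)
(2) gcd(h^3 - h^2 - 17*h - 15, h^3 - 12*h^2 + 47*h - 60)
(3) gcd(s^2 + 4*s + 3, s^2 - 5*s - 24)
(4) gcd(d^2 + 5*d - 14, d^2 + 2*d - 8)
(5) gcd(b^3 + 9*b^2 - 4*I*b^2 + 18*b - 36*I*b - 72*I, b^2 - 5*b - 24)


(1) = u - 8*I
(2) = h - 5
(3) = gcd((s + 1)*(s + 3), (s - 8)*(s + 3)) = s + 3
(4) = gcd((d - 2)*(d + 7), (d - 2)*(d + 4)) = d - 2
(5) = b + 3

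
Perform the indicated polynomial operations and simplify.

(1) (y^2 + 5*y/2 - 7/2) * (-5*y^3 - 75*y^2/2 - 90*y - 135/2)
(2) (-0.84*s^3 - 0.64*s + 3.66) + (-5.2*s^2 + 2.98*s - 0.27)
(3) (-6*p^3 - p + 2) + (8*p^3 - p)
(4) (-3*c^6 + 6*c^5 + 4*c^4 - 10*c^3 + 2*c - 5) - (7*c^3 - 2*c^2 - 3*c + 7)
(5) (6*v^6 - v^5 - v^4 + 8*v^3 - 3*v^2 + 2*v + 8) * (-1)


(1) = -5*y^5 - 50*y^4 - 665*y^3/4 - 645*y^2/4 + 585*y/4 + 945/4
(2) = -0.84*s^3 - 5.2*s^2 + 2.34*s + 3.39
(3) = 2*p^3 - 2*p + 2
(4) = -3*c^6 + 6*c^5 + 4*c^4 - 17*c^3 + 2*c^2 + 5*c - 12
(5) = -6*v^6 + v^5 + v^4 - 8*v^3 + 3*v^2 - 2*v - 8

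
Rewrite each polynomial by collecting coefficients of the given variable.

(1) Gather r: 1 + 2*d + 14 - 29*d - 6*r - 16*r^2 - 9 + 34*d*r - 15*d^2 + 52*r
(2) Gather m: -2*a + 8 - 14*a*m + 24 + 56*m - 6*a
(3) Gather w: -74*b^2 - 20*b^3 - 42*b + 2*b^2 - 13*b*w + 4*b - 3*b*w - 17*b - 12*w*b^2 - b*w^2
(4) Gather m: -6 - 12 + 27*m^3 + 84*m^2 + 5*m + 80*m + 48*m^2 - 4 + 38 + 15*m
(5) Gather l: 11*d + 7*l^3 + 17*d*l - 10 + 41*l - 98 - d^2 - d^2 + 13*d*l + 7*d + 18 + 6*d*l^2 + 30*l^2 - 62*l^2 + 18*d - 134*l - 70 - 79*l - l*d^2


(1) = -15*d^2 - 27*d - 16*r^2 + r*(34*d + 46) + 6
(2) = -8*a + m*(56 - 14*a) + 32
(3) = -20*b^3 - 72*b^2 - b*w^2 - 55*b + w*(-12*b^2 - 16*b)
(4) = 27*m^3 + 132*m^2 + 100*m + 16
(5) = -2*d^2 + 36*d + 7*l^3 + l^2*(6*d - 32) + l*(-d^2 + 30*d - 172) - 160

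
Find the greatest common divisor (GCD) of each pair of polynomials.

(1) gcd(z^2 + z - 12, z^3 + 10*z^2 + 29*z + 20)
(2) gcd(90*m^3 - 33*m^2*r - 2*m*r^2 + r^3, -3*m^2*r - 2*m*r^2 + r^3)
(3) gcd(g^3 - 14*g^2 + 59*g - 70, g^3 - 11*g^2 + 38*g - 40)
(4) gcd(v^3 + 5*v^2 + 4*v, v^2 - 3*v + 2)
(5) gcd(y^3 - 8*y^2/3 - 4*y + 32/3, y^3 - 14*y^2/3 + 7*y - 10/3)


(1) = z + 4
(2) = gcd((-5*m + r)*(-3*m + r)*(6*m + r), r*(-3*m + r)*(m + r)) = -3*m + r
(3) = gcd((g - 7)*(g - 5)*(g - 2), (g - 5)*(g - 4)*(g - 2)) = g^2 - 7*g + 10
(4) = gcd(v*(v + 1)*(v + 4), (v - 2)*(v - 1)) = 1
(5) = gcd((y - 8/3)*(y - 2)*(y + 2), (y - 2)*(y - 5/3)*(y - 1)) = y - 2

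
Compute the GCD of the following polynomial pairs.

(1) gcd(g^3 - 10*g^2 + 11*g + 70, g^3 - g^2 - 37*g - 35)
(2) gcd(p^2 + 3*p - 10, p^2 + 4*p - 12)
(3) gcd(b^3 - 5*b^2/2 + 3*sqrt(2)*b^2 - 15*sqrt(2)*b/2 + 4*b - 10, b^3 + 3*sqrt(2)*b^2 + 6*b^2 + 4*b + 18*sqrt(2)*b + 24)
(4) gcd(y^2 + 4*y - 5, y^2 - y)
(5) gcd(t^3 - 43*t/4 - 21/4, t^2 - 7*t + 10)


(1) = gcd((g - 7)*(g - 5)*(g + 2), (g - 7)*(g + 1)*(g + 5)) = g - 7
(2) = gcd((p - 2)*(p + 5), (p - 2)*(p + 6)) = p - 2
(3) = gcd((b - 5/2)*(b + sqrt(2))*(b + 2*sqrt(2)), (b + 6)*(b + sqrt(2))*(b + 2*sqrt(2))) = b^2 + 3*sqrt(2)*b + 4
(4) = gcd((y - 1)*(y + 5), y*(y - 1)) = y - 1
(5) = gcd((t - 7/2)*(t + 1/2)*(t + 3), (t - 5)*(t - 2)) = 1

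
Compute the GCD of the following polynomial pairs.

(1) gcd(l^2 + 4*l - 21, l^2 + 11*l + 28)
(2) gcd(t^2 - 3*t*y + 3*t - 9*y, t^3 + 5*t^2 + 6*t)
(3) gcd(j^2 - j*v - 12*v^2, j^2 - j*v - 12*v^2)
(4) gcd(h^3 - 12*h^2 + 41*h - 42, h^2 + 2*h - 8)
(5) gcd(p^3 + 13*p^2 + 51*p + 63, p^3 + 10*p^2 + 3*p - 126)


(1) = gcd((l - 3)*(l + 7), (l + 4)*(l + 7)) = l + 7
(2) = t + 3
(3) = -j^2 + j*v + 12*v^2
(4) = h - 2
(5) = p + 7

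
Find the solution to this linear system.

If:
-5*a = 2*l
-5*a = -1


Then:
a = 1/5
l = -1/2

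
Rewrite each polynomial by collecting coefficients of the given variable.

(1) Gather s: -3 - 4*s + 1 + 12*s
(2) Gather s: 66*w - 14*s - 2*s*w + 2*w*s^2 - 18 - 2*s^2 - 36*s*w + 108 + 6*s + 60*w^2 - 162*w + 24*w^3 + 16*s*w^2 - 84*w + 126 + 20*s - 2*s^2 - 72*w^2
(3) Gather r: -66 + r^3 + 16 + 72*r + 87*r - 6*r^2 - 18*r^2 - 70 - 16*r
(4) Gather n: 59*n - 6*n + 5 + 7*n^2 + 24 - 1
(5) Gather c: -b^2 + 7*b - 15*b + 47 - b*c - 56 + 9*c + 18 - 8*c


(1) = 8*s - 2
(2) = s^2*(2*w - 4) + s*(16*w^2 - 38*w + 12) + 24*w^3 - 12*w^2 - 180*w + 216
(3) = r^3 - 24*r^2 + 143*r - 120
(4) = 7*n^2 + 53*n + 28
(5) = -b^2 - 8*b + c*(1 - b) + 9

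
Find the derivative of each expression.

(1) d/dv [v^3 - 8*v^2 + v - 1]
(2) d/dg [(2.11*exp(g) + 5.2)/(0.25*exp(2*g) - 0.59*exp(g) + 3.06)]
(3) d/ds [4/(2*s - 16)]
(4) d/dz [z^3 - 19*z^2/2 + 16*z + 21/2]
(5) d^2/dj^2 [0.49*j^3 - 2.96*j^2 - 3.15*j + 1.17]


(1) = 3*v^2 - 16*v + 1
(2) = (-0.5275*exp(2*g) - 2.6*exp(g) + 9.5246)*exp(g)/(0.0625*exp(4*g) - 0.295*exp(3*g) + 1.8781*exp(2*g) - 3.6108*exp(g) + 9.3636)
(3) = -2/(s - 8)^2
(4) = 3*z^2 - 19*z + 16
(5) = 2.94*j - 5.92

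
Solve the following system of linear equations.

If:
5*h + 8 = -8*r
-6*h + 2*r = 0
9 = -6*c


Then:
c = -3/2
h = -8/29
r = -24/29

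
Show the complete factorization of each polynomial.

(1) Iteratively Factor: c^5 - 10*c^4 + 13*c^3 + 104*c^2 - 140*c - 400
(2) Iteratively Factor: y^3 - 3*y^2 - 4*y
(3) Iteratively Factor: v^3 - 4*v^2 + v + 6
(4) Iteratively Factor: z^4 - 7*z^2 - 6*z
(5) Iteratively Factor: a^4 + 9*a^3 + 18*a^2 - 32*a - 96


(1) = (c - 4)*(c^4 - 6*c^3 - 11*c^2 + 60*c + 100) = (c - 4)*(c + 2)*(c^3 - 8*c^2 + 5*c + 50) = (c - 4)*(c + 2)^2*(c^2 - 10*c + 25) = (c - 5)*(c - 4)*(c + 2)^2*(c - 5)
(2) = (y - 4)*(y^2 + y) = y*(y - 4)*(y + 1)
(3) = (v - 3)*(v^2 - v - 2) = (v - 3)*(v - 2)*(v + 1)
(4) = (z)*(z^3 - 7*z - 6) = z*(z - 3)*(z^2 + 3*z + 2) = z*(z - 3)*(z + 1)*(z + 2)
(5) = (a + 3)*(a^3 + 6*a^2 - 32) = (a - 2)*(a + 3)*(a^2 + 8*a + 16) = (a - 2)*(a + 3)*(a + 4)*(a + 4)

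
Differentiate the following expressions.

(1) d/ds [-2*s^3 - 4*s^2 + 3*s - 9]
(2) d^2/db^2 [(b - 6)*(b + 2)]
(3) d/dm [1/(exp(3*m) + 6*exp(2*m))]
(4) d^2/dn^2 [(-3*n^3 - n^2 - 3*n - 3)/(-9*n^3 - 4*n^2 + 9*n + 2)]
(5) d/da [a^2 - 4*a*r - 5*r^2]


(1) = -6*s^2 - 8*s + 3
(2) = 2
(3) = 3*(-exp(m) - 4)*exp(-2*m)/(exp(m) + 6)^2
(4) = 2*(-27*n^6 + 1458*n^5 + 2349*n^4 + 1584*n^3 - 75*n^2 - 54*n + 217)/(729*n^9 + 972*n^8 - 1755*n^7 - 2366*n^6 + 1323*n^5 + 1848*n^4 - 189*n^3 - 438*n^2 - 108*n - 8)
(5) = 2*a - 4*r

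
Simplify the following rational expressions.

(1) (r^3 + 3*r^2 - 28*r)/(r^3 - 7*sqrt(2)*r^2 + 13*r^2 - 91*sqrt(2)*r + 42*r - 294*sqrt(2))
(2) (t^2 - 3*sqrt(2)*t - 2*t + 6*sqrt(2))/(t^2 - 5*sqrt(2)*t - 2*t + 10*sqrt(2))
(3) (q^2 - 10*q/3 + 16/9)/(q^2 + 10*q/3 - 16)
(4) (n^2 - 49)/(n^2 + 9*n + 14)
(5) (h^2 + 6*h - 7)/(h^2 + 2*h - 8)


(1) = (r^2 - 4*r)/(r^2 + r*(6 - 7*sqrt(2)) - 42*sqrt(2))
(2) = (t - 3*sqrt(2))/(t - 5*sqrt(2))
(3) = (3*q - 2)/(3*q + 18)
(4) = (n - 7)/(n + 2)
(5) = (h^2 + 6*h - 7)/(h^2 + 2*h - 8)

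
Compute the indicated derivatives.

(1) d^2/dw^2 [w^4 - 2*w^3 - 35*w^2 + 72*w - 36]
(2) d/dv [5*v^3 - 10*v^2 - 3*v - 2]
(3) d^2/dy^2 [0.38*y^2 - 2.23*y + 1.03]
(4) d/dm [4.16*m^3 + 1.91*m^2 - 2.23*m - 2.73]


(1) = 12*w^2 - 12*w - 70
(2) = 15*v^2 - 20*v - 3
(3) = 0.760000000000000
(4) = 12.48*m^2 + 3.82*m - 2.23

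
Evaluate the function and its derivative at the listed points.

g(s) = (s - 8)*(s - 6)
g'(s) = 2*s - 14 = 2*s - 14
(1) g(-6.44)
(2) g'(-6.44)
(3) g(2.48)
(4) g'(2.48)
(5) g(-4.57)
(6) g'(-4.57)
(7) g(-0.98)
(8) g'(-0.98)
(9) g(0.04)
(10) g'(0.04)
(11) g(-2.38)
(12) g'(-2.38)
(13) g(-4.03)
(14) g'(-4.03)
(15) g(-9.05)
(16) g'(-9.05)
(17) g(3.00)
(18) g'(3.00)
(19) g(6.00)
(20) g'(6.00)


(1) = 179.63
(2) = -26.88
(3) = 19.43
(4) = -9.04
(5) = 132.86
(6) = -23.14
(7) = 62.68
(8) = -15.96
(9) = 47.44
(10) = -13.92
(11) = 86.98
(12) = -18.76
(13) = 120.66
(14) = -22.06
(15) = 256.60
(16) = -32.10
(17) = 15.00
(18) = -8.00
(19) = 0.00
(20) = -2.00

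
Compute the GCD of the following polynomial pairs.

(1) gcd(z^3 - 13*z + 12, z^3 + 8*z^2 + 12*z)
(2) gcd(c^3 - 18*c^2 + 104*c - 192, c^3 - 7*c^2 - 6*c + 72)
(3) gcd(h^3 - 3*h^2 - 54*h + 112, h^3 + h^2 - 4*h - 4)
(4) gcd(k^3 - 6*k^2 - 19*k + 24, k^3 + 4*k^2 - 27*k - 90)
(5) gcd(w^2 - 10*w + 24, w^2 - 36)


(1) = 1
(2) = gcd((c - 8)*(c - 6)*(c - 4), (c - 6)*(c - 4)*(c + 3)) = c^2 - 10*c + 24
(3) = gcd((h - 8)*(h - 2)*(h + 7), (h - 2)*(h + 1)*(h + 2)) = h - 2
(4) = k + 3
(5) = w - 6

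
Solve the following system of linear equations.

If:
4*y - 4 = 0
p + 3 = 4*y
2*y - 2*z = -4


Then:
p = 1
y = 1
z = 3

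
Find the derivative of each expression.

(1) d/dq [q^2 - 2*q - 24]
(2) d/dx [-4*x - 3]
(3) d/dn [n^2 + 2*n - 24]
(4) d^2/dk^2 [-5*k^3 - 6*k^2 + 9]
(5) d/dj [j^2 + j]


(1) = 2*q - 2
(2) = -4
(3) = 2*n + 2
(4) = -30*k - 12
(5) = 2*j + 1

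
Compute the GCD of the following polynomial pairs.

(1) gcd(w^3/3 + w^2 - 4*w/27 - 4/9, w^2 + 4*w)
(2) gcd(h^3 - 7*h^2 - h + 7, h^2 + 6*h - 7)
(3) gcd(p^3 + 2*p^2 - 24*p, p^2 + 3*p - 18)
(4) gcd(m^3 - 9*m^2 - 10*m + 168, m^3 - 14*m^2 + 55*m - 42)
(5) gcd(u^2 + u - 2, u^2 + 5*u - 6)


(1) = gcd((w/3 + 1)*(w - 2/3)*(w + 2/3), w*(w + 4)) = 1
(2) = h - 1
(3) = gcd(p*(p - 4)*(p + 6), (p - 3)*(p + 6)) = p + 6
(4) = m^2 - 13*m + 42
(5) = u - 1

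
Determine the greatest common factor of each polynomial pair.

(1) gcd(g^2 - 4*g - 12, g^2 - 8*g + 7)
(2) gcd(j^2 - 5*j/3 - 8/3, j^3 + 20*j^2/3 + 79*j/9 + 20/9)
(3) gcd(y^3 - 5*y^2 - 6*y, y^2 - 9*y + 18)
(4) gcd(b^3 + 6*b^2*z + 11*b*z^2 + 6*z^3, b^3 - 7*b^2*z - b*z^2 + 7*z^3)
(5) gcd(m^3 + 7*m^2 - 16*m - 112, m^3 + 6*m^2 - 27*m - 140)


(1) = gcd((g - 6)*(g + 2), (g - 7)*(g - 1)) = 1
(2) = gcd((j - 8/3)*(j + 1), (j + 1/3)*(j + 4/3)*(j + 5)) = 1
(3) = gcd(y*(y - 6)*(y + 1), (y - 6)*(y - 3)) = y - 6
(4) = b + z
(5) = gcd((m - 4)*(m + 4)*(m + 7), (m - 5)*(m + 4)*(m + 7)) = m^2 + 11*m + 28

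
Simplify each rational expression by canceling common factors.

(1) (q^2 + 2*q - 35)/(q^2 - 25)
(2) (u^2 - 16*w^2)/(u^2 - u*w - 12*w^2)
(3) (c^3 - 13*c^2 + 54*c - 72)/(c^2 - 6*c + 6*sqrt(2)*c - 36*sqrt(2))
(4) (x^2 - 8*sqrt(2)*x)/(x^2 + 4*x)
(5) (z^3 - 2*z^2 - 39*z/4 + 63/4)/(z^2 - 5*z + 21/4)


(1) = (q + 7)/(q + 5)
(2) = (u + 4*w)/(u + 3*w)
(3) = (c^2 - 7*c + 12)/(c + 6*sqrt(2))
(4) = (x - 8*sqrt(2))/(x + 4)
(5) = z + 3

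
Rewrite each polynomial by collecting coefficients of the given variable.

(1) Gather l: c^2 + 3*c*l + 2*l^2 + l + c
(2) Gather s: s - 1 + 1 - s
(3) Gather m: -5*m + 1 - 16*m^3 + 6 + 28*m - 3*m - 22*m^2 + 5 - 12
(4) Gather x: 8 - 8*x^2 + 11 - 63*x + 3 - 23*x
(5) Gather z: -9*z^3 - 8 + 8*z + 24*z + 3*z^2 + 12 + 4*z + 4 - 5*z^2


(1) = c^2 + c + 2*l^2 + l*(3*c + 1)
(2) = 0
(3) = -16*m^3 - 22*m^2 + 20*m
(4) = -8*x^2 - 86*x + 22
(5) = -9*z^3 - 2*z^2 + 36*z + 8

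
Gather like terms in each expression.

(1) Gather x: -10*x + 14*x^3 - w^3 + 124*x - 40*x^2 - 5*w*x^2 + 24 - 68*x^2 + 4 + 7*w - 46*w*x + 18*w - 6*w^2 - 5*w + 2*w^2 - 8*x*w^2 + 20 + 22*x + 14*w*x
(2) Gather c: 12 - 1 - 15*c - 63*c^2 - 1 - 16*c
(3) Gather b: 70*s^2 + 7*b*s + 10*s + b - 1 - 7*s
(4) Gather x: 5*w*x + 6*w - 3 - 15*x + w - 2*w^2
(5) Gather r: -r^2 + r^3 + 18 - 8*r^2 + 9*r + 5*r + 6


(1) = -w^3 - 4*w^2 + 20*w + 14*x^3 + x^2*(-5*w - 108) + x*(-8*w^2 - 32*w + 136) + 48
(2) = -63*c^2 - 31*c + 10
(3) = b*(7*s + 1) + 70*s^2 + 3*s - 1
(4) = -2*w^2 + 7*w + x*(5*w - 15) - 3
(5) = r^3 - 9*r^2 + 14*r + 24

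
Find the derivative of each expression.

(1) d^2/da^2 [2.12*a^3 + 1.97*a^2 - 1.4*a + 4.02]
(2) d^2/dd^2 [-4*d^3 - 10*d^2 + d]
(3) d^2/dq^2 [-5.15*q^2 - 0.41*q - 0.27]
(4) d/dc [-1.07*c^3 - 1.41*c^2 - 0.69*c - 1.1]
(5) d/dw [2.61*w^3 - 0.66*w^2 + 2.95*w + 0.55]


(1) = 12.72*a + 3.94
(2) = -24*d - 20
(3) = -10.3000000000000
(4) = -3.21*c^2 - 2.82*c - 0.69
(5) = 7.83*w^2 - 1.32*w + 2.95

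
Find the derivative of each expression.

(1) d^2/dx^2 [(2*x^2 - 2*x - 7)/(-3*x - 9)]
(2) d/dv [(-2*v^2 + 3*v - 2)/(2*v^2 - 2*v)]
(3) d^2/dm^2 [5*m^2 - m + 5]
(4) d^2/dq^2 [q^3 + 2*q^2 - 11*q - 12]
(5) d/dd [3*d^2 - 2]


(1) = -34/(3*x^3 + 27*x^2 + 81*x + 81)
(2) = (-v^2 + 4*v - 2)/(2*v^2*(v^2 - 2*v + 1))
(3) = 10
(4) = 6*q + 4
(5) = 6*d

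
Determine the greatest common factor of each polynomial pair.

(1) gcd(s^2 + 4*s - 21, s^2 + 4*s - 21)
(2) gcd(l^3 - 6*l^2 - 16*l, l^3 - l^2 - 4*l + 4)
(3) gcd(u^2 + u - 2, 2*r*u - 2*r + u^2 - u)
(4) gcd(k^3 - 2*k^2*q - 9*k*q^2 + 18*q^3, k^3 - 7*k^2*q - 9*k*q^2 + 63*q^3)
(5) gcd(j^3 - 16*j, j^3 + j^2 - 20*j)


(1) = gcd((s - 3)*(s + 7), (s - 3)*(s + 7)) = s^2 + 4*s - 21
(2) = l + 2
(3) = gcd((u - 1)*(u + 2), (2*r + u)*(u - 1)) = u - 1
(4) = gcd((k - 3*q)*(k - 2*q)*(k + 3*q), (k - 7*q)*(k - 3*q)*(k + 3*q)) = -k^2 + 9*q^2
(5) = j^2 - 4*j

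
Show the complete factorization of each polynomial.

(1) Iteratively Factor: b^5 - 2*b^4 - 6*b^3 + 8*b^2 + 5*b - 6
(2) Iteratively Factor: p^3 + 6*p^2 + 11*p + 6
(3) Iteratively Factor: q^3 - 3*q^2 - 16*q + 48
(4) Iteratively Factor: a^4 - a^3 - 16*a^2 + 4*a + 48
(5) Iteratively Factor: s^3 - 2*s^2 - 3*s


(1) = (b - 1)*(b^4 - b^3 - 7*b^2 + b + 6) = (b - 3)*(b - 1)*(b^3 + 2*b^2 - b - 2) = (b - 3)*(b - 1)*(b + 1)*(b^2 + b - 2) = (b - 3)*(b - 1)^2*(b + 1)*(b + 2)
(2) = (p + 1)*(p^2 + 5*p + 6) = (p + 1)*(p + 3)*(p + 2)
(3) = (q - 3)*(q^2 - 16) = (q - 4)*(q - 3)*(q + 4)
(4) = (a + 2)*(a^3 - 3*a^2 - 10*a + 24) = (a - 2)*(a + 2)*(a^2 - a - 12) = (a - 4)*(a - 2)*(a + 2)*(a + 3)
(5) = (s + 1)*(s^2 - 3*s) = s*(s + 1)*(s - 3)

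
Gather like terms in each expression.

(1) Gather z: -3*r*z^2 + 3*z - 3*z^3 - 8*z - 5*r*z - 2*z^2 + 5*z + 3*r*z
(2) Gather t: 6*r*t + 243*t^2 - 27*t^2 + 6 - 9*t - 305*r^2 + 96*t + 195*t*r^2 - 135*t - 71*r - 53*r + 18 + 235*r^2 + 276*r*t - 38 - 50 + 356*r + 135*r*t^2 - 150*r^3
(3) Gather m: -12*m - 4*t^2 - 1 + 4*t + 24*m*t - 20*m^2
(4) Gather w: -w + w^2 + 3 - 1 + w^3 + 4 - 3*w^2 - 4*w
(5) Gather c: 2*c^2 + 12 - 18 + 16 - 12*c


(1) = -2*r*z - 3*z^3 + z^2*(-3*r - 2)
(2) = -150*r^3 - 70*r^2 + 232*r + t^2*(135*r + 216) + t*(195*r^2 + 282*r - 48) - 64
(3) = -20*m^2 + m*(24*t - 12) - 4*t^2 + 4*t - 1
(4) = w^3 - 2*w^2 - 5*w + 6
(5) = 2*c^2 - 12*c + 10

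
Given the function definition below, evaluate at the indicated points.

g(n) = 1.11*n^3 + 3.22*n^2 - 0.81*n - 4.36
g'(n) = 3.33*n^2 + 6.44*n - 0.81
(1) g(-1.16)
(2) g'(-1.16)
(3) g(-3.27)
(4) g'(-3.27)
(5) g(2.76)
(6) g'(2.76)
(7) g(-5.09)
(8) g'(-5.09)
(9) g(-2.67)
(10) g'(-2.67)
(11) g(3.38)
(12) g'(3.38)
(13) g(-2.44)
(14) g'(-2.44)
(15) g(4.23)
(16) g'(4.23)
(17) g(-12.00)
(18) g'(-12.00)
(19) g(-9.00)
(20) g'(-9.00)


(1) = -0.82
(2) = -3.80
(3) = -6.09
(4) = 13.74
(5) = 41.27
(6) = 42.33
(7) = -63.19
(8) = 52.68
(9) = -0.37
(10) = 5.73
(11) = 72.55
(12) = 59.00
(13) = 0.66
(14) = 3.30
(15) = 133.84
(16) = 86.01
(17) = -1449.04
(18) = 401.43
(19) = -545.44
(20) = 210.96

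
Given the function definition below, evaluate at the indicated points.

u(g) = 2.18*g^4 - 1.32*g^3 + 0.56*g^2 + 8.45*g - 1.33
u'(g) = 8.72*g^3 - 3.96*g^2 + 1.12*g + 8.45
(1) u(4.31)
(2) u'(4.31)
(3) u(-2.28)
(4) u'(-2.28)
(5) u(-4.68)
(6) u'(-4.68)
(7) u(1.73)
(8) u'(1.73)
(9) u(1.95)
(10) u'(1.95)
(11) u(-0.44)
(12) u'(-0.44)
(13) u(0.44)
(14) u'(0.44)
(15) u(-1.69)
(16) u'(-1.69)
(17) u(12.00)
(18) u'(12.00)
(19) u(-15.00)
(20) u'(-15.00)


(1) = 692.06
(2) = 637.87
(3) = 56.87
(4) = -118.04
(5) = 1152.47
(6) = -977.35
(7) = 27.66
(8) = 43.69
(9) = 39.01
(10) = 60.23
(11) = -4.75
(12) = 6.45
(13) = 2.47
(14) = 8.92
(15) = 10.14
(16) = -46.84
(17) = 43104.23
(18) = 14519.81
(19) = 114815.42
(20) = -30329.35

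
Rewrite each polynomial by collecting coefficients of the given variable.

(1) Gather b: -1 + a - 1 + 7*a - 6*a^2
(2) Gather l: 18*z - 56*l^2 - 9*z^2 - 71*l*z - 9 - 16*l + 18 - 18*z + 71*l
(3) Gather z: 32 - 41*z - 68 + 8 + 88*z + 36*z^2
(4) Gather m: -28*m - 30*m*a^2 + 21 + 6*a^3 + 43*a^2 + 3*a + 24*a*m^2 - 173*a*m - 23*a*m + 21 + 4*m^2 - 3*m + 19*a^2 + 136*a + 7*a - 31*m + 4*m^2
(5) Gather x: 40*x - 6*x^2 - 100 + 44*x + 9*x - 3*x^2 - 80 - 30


(1) = -6*a^2 + 8*a - 2
(2) = -56*l^2 + l*(55 - 71*z) - 9*z^2 + 9
(3) = 36*z^2 + 47*z - 28
(4) = 6*a^3 + 62*a^2 + 146*a + m^2*(24*a + 8) + m*(-30*a^2 - 196*a - 62) + 42
(5) = -9*x^2 + 93*x - 210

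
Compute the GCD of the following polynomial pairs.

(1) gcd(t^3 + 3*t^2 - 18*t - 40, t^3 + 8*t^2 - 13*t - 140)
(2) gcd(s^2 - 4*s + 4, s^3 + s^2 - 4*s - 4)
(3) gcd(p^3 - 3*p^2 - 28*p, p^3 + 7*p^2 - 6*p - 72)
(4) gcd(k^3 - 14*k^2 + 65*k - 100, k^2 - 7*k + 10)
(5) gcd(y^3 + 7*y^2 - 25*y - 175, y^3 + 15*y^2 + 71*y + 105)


(1) = gcd((t - 4)*(t + 2)*(t + 5), (t - 4)*(t + 5)*(t + 7)) = t^2 + t - 20
(2) = s - 2
(3) = gcd(p*(p - 7)*(p + 4), (p - 3)*(p + 4)*(p + 6)) = p + 4
(4) = k - 5
(5) = gcd((y - 5)*(y + 5)*(y + 7), (y + 3)*(y + 5)*(y + 7)) = y^2 + 12*y + 35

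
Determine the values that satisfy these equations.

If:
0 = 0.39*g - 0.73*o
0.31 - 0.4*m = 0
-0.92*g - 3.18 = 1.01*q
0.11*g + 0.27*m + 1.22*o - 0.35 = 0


Then:
g = 0.18
m = 0.78
o = 0.10
q = -3.32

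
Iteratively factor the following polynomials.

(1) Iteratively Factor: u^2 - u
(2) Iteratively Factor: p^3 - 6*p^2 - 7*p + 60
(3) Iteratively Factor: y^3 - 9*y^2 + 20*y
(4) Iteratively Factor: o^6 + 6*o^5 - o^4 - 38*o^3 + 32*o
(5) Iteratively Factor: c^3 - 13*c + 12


(1) = (u - 1)*(u)
(2) = (p - 4)*(p^2 - 2*p - 15) = (p - 5)*(p - 4)*(p + 3)
(3) = (y - 4)*(y^2 - 5*y) = (y - 5)*(y - 4)*(y)
(4) = (o - 1)*(o^5 + 7*o^4 + 6*o^3 - 32*o^2 - 32*o) = o*(o - 1)*(o^4 + 7*o^3 + 6*o^2 - 32*o - 32) = o*(o - 1)*(o + 4)*(o^3 + 3*o^2 - 6*o - 8) = o*(o - 1)*(o + 1)*(o + 4)*(o^2 + 2*o - 8) = o*(o - 2)*(o - 1)*(o + 1)*(o + 4)*(o + 4)
(5) = (c - 1)*(c^2 + c - 12) = (c - 1)*(c + 4)*(c - 3)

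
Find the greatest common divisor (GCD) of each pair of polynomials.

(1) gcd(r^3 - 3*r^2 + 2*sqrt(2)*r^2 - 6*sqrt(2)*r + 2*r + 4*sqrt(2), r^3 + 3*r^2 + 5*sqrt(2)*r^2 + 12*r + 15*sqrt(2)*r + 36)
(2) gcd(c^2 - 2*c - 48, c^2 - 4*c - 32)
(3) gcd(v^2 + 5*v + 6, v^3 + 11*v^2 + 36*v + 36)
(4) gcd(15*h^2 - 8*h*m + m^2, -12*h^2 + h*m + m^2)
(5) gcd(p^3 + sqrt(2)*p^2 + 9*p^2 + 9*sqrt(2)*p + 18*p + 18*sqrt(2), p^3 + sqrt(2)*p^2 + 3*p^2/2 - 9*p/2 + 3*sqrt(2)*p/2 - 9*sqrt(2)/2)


(1) = gcd((r - 2)*(r - 1)*(r + 2*sqrt(2)), (r + 3)*(r + 2*sqrt(2))*(r + 3*sqrt(2))) = r + 2*sqrt(2)
(2) = c - 8
(3) = v^2 + 5*v + 6
(4) = gcd((-5*h + m)*(-3*h + m), (-3*h + m)*(4*h + m)) = 3*h - m
(5) = p^2 + p*(sqrt(2) + 3) + 3*sqrt(2)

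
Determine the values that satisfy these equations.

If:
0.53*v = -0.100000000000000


Then:
v = -0.19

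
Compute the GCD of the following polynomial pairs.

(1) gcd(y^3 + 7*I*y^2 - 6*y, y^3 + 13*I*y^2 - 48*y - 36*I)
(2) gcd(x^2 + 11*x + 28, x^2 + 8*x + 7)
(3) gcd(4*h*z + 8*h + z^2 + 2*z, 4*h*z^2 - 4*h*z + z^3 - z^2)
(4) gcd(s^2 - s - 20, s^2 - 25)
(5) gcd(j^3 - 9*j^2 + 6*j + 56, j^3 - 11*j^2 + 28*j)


(1) = gcd(y*(y + I)*(y + 6*I), (y + I)*(y + 6*I)^2) = y^2 + 7*I*y - 6
(2) = x + 7
(3) = gcd((4*h + z)*(z + 2), z*(4*h + z)*(z - 1)) = 4*h + z
(4) = s - 5
(5) = gcd((j - 7)*(j - 4)*(j + 2), j*(j - 7)*(j - 4)) = j^2 - 11*j + 28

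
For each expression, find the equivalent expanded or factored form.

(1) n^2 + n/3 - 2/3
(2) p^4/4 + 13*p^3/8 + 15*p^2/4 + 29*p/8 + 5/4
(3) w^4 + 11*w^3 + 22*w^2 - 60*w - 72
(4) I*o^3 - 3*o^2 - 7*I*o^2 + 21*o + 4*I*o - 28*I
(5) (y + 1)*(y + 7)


(1) = (n - 2/3)*(n + 1)
(2) = (p/2 + 1/2)*(p/2 + 1)*(p + 1)*(p + 5/2)
(3) = (w - 2)*(w + 1)*(w + 6)^2
(4) = (o - 7)*(o + 4*I)*(I*o + 1)
(5) = y^2 + 8*y + 7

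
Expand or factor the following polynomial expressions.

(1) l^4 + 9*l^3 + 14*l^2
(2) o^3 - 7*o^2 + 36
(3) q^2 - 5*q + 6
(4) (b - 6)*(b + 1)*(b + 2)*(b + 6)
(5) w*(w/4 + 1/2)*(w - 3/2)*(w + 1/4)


(1) = l^2*(l + 2)*(l + 7)
(2) = (o - 6)*(o - 3)*(o + 2)
(3) = (q - 3)*(q - 2)
(4) = b^4 + 3*b^3 - 34*b^2 - 108*b - 72
(5) = w^4/4 + 3*w^3/16 - 23*w^2/32 - 3*w/16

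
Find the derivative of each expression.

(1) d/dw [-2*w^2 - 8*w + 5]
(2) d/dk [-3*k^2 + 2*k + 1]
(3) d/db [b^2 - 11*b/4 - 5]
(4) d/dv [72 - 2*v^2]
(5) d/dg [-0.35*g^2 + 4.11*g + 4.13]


(1) = -4*w - 8
(2) = 2 - 6*k
(3) = 2*b - 11/4
(4) = -4*v
(5) = 4.11 - 0.7*g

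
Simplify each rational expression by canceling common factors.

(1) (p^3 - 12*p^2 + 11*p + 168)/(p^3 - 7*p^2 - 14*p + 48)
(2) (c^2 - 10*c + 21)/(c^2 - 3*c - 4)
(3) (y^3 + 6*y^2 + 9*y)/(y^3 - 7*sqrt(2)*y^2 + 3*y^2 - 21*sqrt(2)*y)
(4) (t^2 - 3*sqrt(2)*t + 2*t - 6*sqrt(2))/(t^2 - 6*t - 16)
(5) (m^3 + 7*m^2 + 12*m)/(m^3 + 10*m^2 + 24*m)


(1) = (p - 7)/(p - 2)
(2) = (c^2 - 10*c + 21)/(c^2 - 3*c - 4)
(3) = (y + 3)/(y - 7*sqrt(2))
(4) = (t - 3*sqrt(2))/(t - 8)
(5) = (m + 3)/(m + 6)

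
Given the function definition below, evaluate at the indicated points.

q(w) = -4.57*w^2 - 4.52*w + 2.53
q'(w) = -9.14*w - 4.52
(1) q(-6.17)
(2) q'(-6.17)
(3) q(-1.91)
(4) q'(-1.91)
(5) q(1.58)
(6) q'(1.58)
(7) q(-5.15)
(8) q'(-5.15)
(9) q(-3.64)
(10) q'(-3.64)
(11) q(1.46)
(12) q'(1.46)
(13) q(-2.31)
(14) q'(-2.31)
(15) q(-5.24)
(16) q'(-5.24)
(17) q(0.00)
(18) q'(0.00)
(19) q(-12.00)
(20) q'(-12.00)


(1) = -143.56
(2) = 51.87
(3) = -5.51
(4) = 12.94
(5) = -16.02
(6) = -18.96
(7) = -95.40
(8) = 42.55
(9) = -41.57
(10) = 28.75
(11) = -13.81
(12) = -17.86
(13) = -11.41
(14) = 16.59
(15) = -99.27
(16) = 43.37
(17) = 2.53
(18) = -4.52
(19) = -601.31
(20) = 105.16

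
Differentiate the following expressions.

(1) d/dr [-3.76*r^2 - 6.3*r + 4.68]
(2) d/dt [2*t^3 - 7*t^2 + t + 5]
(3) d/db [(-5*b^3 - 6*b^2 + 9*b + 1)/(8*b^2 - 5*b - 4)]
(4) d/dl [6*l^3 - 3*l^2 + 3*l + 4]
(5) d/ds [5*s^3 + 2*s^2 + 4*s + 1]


(1) = -7.52*r - 6.3
(2) = 6*t^2 - 14*t + 1
(3) = (-40*b^4 + 50*b^3 + 18*b^2 + 32*b - 31)/(64*b^4 - 80*b^3 - 39*b^2 + 40*b + 16)
(4) = 18*l^2 - 6*l + 3
(5) = 15*s^2 + 4*s + 4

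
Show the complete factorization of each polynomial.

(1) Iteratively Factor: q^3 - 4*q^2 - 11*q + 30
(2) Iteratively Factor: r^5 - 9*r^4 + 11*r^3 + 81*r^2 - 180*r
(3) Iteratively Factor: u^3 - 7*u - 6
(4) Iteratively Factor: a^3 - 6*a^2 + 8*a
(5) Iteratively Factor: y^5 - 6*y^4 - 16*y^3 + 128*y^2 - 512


(1) = (q - 5)*(q^2 + q - 6) = (q - 5)*(q + 3)*(q - 2)
(2) = (r + 3)*(r^4 - 12*r^3 + 47*r^2 - 60*r) = (r - 4)*(r + 3)*(r^3 - 8*r^2 + 15*r) = r*(r - 4)*(r + 3)*(r^2 - 8*r + 15) = r*(r - 5)*(r - 4)*(r + 3)*(r - 3)
(3) = (u - 3)*(u^2 + 3*u + 2) = (u - 3)*(u + 1)*(u + 2)
(4) = (a - 2)*(a^2 - 4*a) = (a - 4)*(a - 2)*(a)
(5) = (y - 4)*(y^4 - 2*y^3 - 24*y^2 + 32*y + 128) = (y - 4)*(y + 2)*(y^3 - 4*y^2 - 16*y + 64) = (y - 4)*(y + 2)*(y + 4)*(y^2 - 8*y + 16) = (y - 4)^2*(y + 2)*(y + 4)*(y - 4)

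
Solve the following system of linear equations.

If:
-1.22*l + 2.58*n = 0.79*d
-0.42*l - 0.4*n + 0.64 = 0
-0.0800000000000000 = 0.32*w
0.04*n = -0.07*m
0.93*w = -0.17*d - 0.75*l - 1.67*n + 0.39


Then:
d = -2.68
l = 1.59
m = 0.04
n = -0.07
w = -0.25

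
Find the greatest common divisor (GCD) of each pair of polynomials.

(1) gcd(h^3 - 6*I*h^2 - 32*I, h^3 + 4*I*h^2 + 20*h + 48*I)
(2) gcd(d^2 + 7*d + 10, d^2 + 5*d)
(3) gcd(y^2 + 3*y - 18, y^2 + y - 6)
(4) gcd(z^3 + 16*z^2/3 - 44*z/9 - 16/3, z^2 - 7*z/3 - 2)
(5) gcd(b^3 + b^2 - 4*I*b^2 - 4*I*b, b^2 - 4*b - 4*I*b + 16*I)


(1) = h^2 - 2*I*h + 8
(2) = gcd((d + 2)*(d + 5), d*(d + 5)) = d + 5
(3) = 1
(4) = gcd((z - 4/3)*(z + 2/3)*(z + 6), (z - 3)*(z + 2/3)) = z + 2/3
(5) = gcd(b*(b + 1)*(b - 4*I), (b - 4)*(b - 4*I)) = b - 4*I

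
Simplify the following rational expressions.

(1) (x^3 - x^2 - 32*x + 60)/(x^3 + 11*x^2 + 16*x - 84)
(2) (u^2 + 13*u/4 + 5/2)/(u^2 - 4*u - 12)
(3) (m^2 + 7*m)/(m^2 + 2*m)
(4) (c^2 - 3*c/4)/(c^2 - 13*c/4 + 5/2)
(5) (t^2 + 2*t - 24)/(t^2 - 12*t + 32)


(1) = (x - 5)/(x + 7)
(2) = (4*u + 5)/(4*u - 24)
(3) = (m + 7)/(m + 2)
(4) = (4*c^2 - 3*c)/(4*c^2 - 13*c + 10)
(5) = (t + 6)/(t - 8)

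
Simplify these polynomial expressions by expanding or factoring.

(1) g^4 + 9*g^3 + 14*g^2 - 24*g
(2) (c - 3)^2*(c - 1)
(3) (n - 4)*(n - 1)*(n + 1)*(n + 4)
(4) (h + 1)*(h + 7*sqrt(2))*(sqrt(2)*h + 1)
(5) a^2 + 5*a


(1) = g*(g - 1)*(g + 4)*(g + 6)
(2) = c^3 - 7*c^2 + 15*c - 9
(3) = n^4 - 17*n^2 + 16
(4) = sqrt(2)*h^3 + sqrt(2)*h^2 + 15*h^2 + 7*sqrt(2)*h + 15*h + 7*sqrt(2)
(5) = a*(a + 5)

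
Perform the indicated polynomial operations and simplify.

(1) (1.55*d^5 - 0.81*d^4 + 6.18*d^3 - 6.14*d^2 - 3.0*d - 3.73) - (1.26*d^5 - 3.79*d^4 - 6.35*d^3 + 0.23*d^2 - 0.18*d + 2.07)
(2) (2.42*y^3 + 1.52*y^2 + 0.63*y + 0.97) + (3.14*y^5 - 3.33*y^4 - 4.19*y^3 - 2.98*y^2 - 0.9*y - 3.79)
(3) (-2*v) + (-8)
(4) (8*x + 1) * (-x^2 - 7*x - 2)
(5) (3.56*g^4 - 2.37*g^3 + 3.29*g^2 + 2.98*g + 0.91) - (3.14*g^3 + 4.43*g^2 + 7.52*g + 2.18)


(1) = 0.29*d^5 + 2.98*d^4 + 12.53*d^3 - 6.37*d^2 - 2.82*d - 5.8
(2) = 3.14*y^5 - 3.33*y^4 - 1.77*y^3 - 1.46*y^2 - 0.27*y - 2.82
(3) = -2*v - 8
(4) = -8*x^3 - 57*x^2 - 23*x - 2
(5) = 3.56*g^4 - 5.51*g^3 - 1.14*g^2 - 4.54*g - 1.27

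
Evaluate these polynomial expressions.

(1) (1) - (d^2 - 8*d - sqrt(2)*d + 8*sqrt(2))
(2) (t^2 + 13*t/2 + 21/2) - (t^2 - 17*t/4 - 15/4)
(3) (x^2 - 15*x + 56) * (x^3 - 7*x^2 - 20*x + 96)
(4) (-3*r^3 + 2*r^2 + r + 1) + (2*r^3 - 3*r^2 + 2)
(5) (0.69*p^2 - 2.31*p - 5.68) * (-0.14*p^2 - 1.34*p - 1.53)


(1) = -d^2 + sqrt(2)*d + 8*d - 8*sqrt(2) + 1
(2) = 43*t/4 + 57/4
(3) = x^5 - 22*x^4 + 141*x^3 + 4*x^2 - 2560*x + 5376
(4) = -r^3 - r^2 + r + 3
(5) = -0.0966*p^4 - 0.6012*p^3 + 2.8349*p^2 + 11.1455*p + 8.6904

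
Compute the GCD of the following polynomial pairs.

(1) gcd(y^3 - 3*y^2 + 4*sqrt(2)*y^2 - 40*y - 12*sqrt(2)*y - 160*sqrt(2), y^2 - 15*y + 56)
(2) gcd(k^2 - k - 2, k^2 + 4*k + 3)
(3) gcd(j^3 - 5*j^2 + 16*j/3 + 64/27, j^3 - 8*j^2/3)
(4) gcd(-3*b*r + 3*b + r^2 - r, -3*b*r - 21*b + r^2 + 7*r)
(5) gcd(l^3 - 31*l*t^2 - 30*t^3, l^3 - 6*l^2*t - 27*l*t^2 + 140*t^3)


(1) = gcd((y - 8)*(y + 5)*(y + 4*sqrt(2)), (y - 8)*(y - 7)) = y - 8
(2) = k + 1
(3) = j - 8/3
(4) = -3*b + r
(5) = gcd((l - 6*t)*(l + t)*(l + 5*t), (l - 7*t)*(l - 4*t)*(l + 5*t)) = l + 5*t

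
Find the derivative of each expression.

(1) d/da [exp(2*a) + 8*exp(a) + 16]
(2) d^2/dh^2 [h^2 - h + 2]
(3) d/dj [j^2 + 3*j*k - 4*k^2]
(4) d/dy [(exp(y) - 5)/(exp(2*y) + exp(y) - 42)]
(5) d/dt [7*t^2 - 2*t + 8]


(1) = 2*(exp(a) + 4)*exp(a)
(2) = 2
(3) = 2*j + 3*k
(4) = (-(exp(y) - 5)*(2*exp(y) + 1) + exp(2*y) + exp(y) - 42)*exp(y)/(exp(2*y) + exp(y) - 42)^2
(5) = 14*t - 2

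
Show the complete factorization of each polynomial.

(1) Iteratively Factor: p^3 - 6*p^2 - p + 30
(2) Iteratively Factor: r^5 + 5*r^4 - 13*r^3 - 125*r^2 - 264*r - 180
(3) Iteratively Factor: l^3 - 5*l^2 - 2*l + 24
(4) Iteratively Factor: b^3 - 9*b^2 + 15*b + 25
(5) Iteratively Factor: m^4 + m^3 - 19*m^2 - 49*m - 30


(1) = (p + 2)*(p^2 - 8*p + 15) = (p - 5)*(p + 2)*(p - 3)
(2) = (r - 5)*(r^4 + 10*r^3 + 37*r^2 + 60*r + 36) = (r - 5)*(r + 2)*(r^3 + 8*r^2 + 21*r + 18) = (r - 5)*(r + 2)*(r + 3)*(r^2 + 5*r + 6) = (r - 5)*(r + 2)*(r + 3)^2*(r + 2)
(3) = (l - 3)*(l^2 - 2*l - 8) = (l - 4)*(l - 3)*(l + 2)
(4) = (b + 1)*(b^2 - 10*b + 25) = (b - 5)*(b + 1)*(b - 5)
(5) = (m - 5)*(m^3 + 6*m^2 + 11*m + 6) = (m - 5)*(m + 3)*(m^2 + 3*m + 2) = (m - 5)*(m + 2)*(m + 3)*(m + 1)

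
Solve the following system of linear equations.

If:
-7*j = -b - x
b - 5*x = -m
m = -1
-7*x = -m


Then:
b = 2/7
j = 1/49
m = -1
x = -1/7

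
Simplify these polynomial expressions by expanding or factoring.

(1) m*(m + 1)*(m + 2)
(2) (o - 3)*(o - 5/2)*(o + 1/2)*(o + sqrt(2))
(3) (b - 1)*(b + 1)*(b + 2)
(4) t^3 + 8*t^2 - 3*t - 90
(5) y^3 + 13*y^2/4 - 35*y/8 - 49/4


(1) = m^3 + 3*m^2 + 2*m
(2) = o^4 - 5*o^3 + sqrt(2)*o^3 - 5*sqrt(2)*o^2 + 19*o^2/4 + 15*o/4 + 19*sqrt(2)*o/4 + 15*sqrt(2)/4
(3) = b^3 + 2*b^2 - b - 2
(4) = (t - 3)*(t + 5)*(t + 6)
(5) = (y - 2)*(y + 7/4)*(y + 7/2)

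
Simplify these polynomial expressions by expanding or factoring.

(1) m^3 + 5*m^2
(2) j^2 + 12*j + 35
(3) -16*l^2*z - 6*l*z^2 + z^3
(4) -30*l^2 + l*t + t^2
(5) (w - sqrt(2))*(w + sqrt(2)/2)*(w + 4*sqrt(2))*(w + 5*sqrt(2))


(1) = m^2*(m + 5)
(2) = (j + 5)*(j + 7)
(3) = z*(-8*l + z)*(2*l + z)
(4) = (-5*l + t)*(6*l + t)
(5) = w^4 + 17*sqrt(2)*w^3/2 + 30*w^2 - 29*sqrt(2)*w - 40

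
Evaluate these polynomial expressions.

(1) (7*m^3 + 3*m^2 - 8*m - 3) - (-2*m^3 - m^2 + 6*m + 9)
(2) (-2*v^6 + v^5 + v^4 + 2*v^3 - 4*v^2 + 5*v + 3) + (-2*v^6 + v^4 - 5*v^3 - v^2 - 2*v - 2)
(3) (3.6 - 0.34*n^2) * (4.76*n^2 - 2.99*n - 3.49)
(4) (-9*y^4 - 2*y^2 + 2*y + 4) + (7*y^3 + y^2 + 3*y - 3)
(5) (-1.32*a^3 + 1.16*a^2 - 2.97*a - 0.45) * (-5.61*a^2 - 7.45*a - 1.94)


(1) = 9*m^3 + 4*m^2 - 14*m - 12
(2) = -4*v^6 + v^5 + 2*v^4 - 3*v^3 - 5*v^2 + 3*v + 1
(3) = -1.6184*n^4 + 1.0166*n^3 + 18.3226*n^2 - 10.764*n - 12.564
(4) = -9*y^4 + 7*y^3 - y^2 + 5*y + 1
(5) = 7.4052*a^5 + 3.3264*a^4 + 10.5805*a^3 + 22.4006*a^2 + 9.1143*a + 0.873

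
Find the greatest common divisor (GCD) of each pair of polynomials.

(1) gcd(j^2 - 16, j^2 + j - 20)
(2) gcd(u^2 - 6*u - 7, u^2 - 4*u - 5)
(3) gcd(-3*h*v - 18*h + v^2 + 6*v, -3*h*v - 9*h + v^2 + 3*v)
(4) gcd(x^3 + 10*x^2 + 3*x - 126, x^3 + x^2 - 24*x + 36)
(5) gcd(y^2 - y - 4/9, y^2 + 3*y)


(1) = j - 4
(2) = gcd((u - 7)*(u + 1), (u - 5)*(u + 1)) = u + 1
(3) = -3*h + v
(4) = gcd((x - 3)*(x + 6)*(x + 7), (x - 3)*(x - 2)*(x + 6)) = x^2 + 3*x - 18
(5) = 1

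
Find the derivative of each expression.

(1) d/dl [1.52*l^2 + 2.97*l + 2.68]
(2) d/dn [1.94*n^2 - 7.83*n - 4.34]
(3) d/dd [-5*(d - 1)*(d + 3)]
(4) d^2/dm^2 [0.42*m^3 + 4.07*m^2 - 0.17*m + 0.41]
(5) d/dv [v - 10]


(1) = 3.04*l + 2.97
(2) = 3.88*n - 7.83
(3) = -10*d - 10
(4) = 2.52*m + 8.14
(5) = 1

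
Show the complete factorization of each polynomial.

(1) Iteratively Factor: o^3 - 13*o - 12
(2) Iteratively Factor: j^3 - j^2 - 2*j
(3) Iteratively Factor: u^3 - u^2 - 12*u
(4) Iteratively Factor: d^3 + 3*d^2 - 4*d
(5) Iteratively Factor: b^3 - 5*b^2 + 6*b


(1) = (o + 1)*(o^2 - o - 12) = (o + 1)*(o + 3)*(o - 4)
(2) = (j - 2)*(j^2 + j) = (j - 2)*(j + 1)*(j)
(3) = (u - 4)*(u^2 + 3*u) = (u - 4)*(u + 3)*(u)
(4) = (d - 1)*(d^2 + 4*d) = d*(d - 1)*(d + 4)
(5) = (b)*(b^2 - 5*b + 6) = b*(b - 3)*(b - 2)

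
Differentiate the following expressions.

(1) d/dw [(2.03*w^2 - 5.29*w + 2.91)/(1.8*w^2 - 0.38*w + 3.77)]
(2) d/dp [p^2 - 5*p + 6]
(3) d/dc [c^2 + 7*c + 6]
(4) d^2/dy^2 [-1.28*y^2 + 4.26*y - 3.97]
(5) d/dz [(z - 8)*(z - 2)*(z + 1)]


(1) = (8.7506*w^2 + 4.8302*w - 18.8375)/(3.24*w^4 - 1.368*w^3 + 13.7164*w^2 - 2.8652*w + 14.2129)
(2) = 2*p - 5
(3) = 2*c + 7
(4) = -2.56000000000000
(5) = 3*z^2 - 18*z + 6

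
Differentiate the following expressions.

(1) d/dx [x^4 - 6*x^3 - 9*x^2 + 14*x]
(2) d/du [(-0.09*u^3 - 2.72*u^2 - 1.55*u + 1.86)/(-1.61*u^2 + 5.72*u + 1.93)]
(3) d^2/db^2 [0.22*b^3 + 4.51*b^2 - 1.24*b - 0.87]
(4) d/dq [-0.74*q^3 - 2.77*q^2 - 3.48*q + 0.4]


(1) = 4*x^3 - 18*x^2 - 18*x + 14
(2) = (0.1449*u^4 - 1.0296*u^3 - 18.575*u^2 - 4.51*u - 13.6307)/(2.5921*u^4 - 18.4184*u^3 + 26.5038*u^2 + 22.0792*u + 3.7249)
(3) = 1.32*b + 9.02
(4) = -2.22*q^2 - 5.54*q - 3.48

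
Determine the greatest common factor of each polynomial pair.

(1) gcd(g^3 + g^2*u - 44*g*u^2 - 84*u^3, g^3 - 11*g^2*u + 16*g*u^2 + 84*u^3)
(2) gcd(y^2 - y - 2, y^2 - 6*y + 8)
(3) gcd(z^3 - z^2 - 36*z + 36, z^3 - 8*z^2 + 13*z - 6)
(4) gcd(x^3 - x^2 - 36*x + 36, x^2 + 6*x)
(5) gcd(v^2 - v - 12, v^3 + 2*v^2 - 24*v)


(1) = -g^2 + 5*g*u + 14*u^2
(2) = gcd((y - 2)*(y + 1), (y - 4)*(y - 2)) = y - 2
(3) = gcd((z - 6)*(z - 1)*(z + 6), (z - 6)*(z - 1)^2) = z^2 - 7*z + 6
(4) = gcd((x - 6)*(x - 1)*(x + 6), x*(x + 6)) = x + 6
(5) = v - 4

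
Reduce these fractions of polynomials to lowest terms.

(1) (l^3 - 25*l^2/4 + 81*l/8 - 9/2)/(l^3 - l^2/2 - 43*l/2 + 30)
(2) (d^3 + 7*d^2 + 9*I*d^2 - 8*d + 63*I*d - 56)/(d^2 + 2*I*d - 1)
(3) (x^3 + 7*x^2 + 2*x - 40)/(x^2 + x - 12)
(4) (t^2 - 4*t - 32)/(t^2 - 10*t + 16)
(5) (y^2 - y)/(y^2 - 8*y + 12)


(1) = (4*l - 3)/(4*l + 20)
(2) = (d^2 + d*(7 + 8*I) + 56*I)/(d + I)
(3) = (x^2 + 3*x - 10)/(x - 3)
(4) = (t + 4)/(t - 2)
(5) = (y^2 - y)/(y^2 - 8*y + 12)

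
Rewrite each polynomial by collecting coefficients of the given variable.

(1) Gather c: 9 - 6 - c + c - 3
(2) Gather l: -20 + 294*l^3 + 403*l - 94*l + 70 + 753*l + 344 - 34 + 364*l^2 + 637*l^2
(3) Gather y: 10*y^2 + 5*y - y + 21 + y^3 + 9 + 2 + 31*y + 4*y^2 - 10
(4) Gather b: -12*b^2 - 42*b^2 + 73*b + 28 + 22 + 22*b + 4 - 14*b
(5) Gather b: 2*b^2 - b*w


(1) = 0
(2) = 294*l^3 + 1001*l^2 + 1062*l + 360
(3) = y^3 + 14*y^2 + 35*y + 22
(4) = -54*b^2 + 81*b + 54
(5) = 2*b^2 - b*w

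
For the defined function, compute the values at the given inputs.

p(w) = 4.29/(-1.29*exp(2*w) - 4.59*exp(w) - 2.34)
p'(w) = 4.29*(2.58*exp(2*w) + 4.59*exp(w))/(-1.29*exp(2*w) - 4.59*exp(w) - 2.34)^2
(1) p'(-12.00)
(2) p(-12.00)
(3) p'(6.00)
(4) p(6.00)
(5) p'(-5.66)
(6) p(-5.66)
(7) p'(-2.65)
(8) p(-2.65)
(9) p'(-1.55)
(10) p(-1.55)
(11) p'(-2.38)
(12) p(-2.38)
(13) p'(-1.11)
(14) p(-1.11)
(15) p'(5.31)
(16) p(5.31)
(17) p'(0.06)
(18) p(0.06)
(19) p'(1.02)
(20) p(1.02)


(1) = 0.00
(2) = -1.83
(3) = 0.00
(4) = -0.00
(5) = 0.01
(6) = -1.82
(7) = 0.20
(8) = -1.61
(9) = 0.41
(10) = -1.27
(11) = 0.25
(12) = -1.55
(13) = 0.48
(14) = -1.07
(15) = 0.00
(16) = -0.00
(17) = 0.44
(18) = -0.49
(19) = 0.22
(20) = -0.17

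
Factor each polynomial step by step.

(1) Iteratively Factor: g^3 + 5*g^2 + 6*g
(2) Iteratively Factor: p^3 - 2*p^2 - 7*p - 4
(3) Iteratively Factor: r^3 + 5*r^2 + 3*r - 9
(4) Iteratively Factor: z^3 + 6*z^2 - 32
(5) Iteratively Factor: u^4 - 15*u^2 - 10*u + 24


(1) = (g)*(g^2 + 5*g + 6) = g*(g + 3)*(g + 2)
(2) = (p - 4)*(p^2 + 2*p + 1) = (p - 4)*(p + 1)*(p + 1)
(3) = (r + 3)*(r^2 + 2*r - 3) = (r + 3)^2*(r - 1)
(4) = (z - 2)*(z^2 + 8*z + 16) = (z - 2)*(z + 4)*(z + 4)
(5) = (u - 1)*(u^3 + u^2 - 14*u - 24) = (u - 4)*(u - 1)*(u^2 + 5*u + 6) = (u - 4)*(u - 1)*(u + 3)*(u + 2)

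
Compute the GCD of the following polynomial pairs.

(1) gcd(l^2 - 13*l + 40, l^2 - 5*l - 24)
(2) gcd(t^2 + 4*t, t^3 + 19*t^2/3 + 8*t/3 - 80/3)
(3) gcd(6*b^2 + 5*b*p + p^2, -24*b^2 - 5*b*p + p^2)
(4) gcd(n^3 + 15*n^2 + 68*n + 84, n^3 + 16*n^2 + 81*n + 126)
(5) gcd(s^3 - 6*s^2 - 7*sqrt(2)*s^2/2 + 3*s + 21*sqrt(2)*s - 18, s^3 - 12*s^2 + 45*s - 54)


(1) = gcd((l - 8)*(l - 5), (l - 8)*(l + 3)) = l - 8
(2) = gcd(t*(t + 4), (t - 5/3)*(t + 4)^2) = t + 4
(3) = gcd((2*b + p)*(3*b + p), (-8*b + p)*(3*b + p)) = 3*b + p
(4) = gcd((n + 2)*(n + 6)*(n + 7), (n + 3)*(n + 6)*(n + 7)) = n^2 + 13*n + 42
(5) = gcd((s - 6)*(s - 3*sqrt(2))*(s - sqrt(2)/2), (s - 6)*(s - 3)^2) = s - 6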